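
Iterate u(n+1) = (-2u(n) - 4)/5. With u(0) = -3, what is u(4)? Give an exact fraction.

u(1) = (-2·(-3) - 4)/5 = 2/5.
u(2) = (-2·(2/5) - 4)/5 = -24/25.
u(3) = (-2·(-24/25) - 4)/5 = -52/125.
u(4) = (-2·(-52/125) - 4)/5 = -396/625.

-396/625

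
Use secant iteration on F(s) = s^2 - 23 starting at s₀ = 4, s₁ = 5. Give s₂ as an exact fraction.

F(4) = -7, F(5) = 2. s₂ = 5 - 2·(5 - 4)/(2 - (-7)) = 43/9.

43/9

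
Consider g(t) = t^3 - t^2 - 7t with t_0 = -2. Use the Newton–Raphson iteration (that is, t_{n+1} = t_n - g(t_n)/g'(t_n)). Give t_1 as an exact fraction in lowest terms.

-20/9

g'(t) = 3t^2 - 2t - 7.
g(-2) = 2, g'(-2) = 9, so t_1 = (-2) - 2/9 = -20/9.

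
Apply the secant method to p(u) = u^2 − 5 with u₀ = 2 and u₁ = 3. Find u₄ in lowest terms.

161/72

p(2) = −1, p(3) = 4. u₂ = 3 − 4·(3 − 2)/(4 − (−1)) = 11/5.
p(3) = 4, p(11/5) = −4/25. u₃ = (11/5) − (−4/25)·((11/5) − 3)/((−4/25) − 4) = 29/13.
p(11/5) = −4/25, p(29/13) = −4/169. u₄ = (29/13) − (−4/169)·((29/13) − (11/5))/((−4/169) − (−4/25)) = 161/72.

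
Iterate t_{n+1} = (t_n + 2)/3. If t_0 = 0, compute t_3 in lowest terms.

t_1 = (0 + 2)/3 = 2/3.
t_2 = ((2/3) + 2)/3 = 8/9.
t_3 = ((8/9) + 2)/3 = 26/27.

26/27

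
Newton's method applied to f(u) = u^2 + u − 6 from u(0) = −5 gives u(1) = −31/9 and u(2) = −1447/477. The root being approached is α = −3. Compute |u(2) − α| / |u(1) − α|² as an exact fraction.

u(1) − α = −31/9 − (−3) = −31/9 + 3 = −4/9, so |u(1) − α| = 4/9.
u(2) − α = −1447/477 − (−3) = −1447/477 + 3 = −16/477, so |u(2) − α| = 16/477.
|u(1) − α|² = 16/81.
Ratio = (16/477) / (16/81) = 9/53.

9/53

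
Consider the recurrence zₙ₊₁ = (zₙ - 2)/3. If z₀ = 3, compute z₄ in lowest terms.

z₁ = (3 - 2)/3 = 1/3.
z₂ = ((1/3) - 2)/3 = -5/9.
z₃ = ((-5/9) - 2)/3 = -23/27.
z₄ = ((-23/27) - 2)/3 = -77/81.

-77/81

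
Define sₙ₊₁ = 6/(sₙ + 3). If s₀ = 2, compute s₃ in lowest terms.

s₁ = 6/(2 + 3) = 6/5.
s₂ = 6/(6/5 + 3) = 10/7.
s₃ = 6/(10/7 + 3) = 42/31.

42/31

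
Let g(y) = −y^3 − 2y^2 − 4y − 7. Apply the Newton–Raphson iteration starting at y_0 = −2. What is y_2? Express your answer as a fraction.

−3367/1804

g'(y) = −3y^2 − 4y − 4.
g(−2) = 1, g'(−2) = −8, so y_1 = (−2) − 1/(−8) = −15/8.
g(−15/8) = 31/512, g'(−15/8) = −451/64, so y_2 = (−15/8) − (31/512)/(−451/64) = −3367/1804.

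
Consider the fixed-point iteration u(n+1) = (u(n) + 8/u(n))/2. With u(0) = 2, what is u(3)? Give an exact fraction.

u(1) = (2 + 8/2)/2 = 3.
u(2) = (3 + 8/3)/2 = 17/6.
u(3) = (17/6 + 8/(17/6))/2 = 577/204.

577/204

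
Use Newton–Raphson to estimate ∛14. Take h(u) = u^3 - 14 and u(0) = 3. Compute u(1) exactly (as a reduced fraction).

68/27

h'(u) = 3u^2.
h(3) = 13, h'(3) = 27, so u(1) = 3 - 13/27 = 68/27.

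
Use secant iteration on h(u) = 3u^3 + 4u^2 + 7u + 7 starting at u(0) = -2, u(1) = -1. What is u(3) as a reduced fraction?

h(-2) = -15, h(-1) = 1. u(2) = (-1) - 1·((-1) - (-2))/(1 - (-15)) = -17/16.
h(-1) = 1, h(-17/16) = 1965/4096. u(3) = (-17/16) - (1965/4096)·((-17/16) - (-1))/((1965/4096) - 1) = -2387/2131.

-2387/2131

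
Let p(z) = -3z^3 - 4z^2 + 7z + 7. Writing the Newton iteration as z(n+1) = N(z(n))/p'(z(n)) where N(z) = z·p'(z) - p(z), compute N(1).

-17

p'(z) = -9z^2 - 8z + 7.
N(z) = z·p'(z) - p(z) = z·(-9z^2 - 8z + 7) - (-3z^3 - 4z^2 + 7z + 7) = -6z^3 - 4z^2 - 7.
N(1) = -17.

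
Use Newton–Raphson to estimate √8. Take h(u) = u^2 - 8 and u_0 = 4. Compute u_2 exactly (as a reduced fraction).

h'(u) = 2u.
h(4) = 8, h'(4) = 8, so u_1 = 4 - 8/8 = 3.
h(3) = 1, h'(3) = 6, so u_2 = 3 - 1/6 = 17/6.

17/6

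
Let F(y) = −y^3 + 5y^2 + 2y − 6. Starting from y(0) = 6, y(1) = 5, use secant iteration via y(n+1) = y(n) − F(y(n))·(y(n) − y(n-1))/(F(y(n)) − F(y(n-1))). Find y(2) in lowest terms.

87/17

F(6) = −30, F(5) = 4. y(2) = 5 − 4·(5 − 6)/(4 − (−30)) = 87/17.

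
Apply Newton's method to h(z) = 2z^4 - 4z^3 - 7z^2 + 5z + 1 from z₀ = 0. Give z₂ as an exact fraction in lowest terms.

-754/4535

h'(z) = 8z^3 - 12z^2 - 14z + 5.
h(0) = 1, h'(0) = 5, so z₁ = 0 - 1/5 = -1/5.
h(-1/5) = -153/625, h'(-1/5) = 907/125, so z₂ = (-1/5) - (-153/625)/(907/125) = -754/4535.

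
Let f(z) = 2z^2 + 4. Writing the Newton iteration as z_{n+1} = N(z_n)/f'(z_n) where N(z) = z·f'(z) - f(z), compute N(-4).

28

f'(z) = 4z.
N(z) = z·f'(z) - f(z) = z·(4z) - (2z^2 + 4) = 2z^2 - 4.
N(-4) = 28.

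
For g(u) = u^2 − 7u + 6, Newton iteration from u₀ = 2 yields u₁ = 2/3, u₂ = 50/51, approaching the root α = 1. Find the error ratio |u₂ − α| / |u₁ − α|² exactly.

3/17

u₁ − α = 2/3 − 1 = −1/3, so |u₁ − α| = 1/3.
u₂ − α = 50/51 − 1 = −1/51, so |u₂ − α| = 1/51.
|u₁ − α|² = 1/9.
Ratio = (1/51) / (1/9) = 3/17.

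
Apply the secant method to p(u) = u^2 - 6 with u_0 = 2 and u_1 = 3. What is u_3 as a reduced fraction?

p(2) = -2, p(3) = 3. u_2 = 3 - 3·(3 - 2)/(3 - (-2)) = 12/5.
p(3) = 3, p(12/5) = -6/25. u_3 = (12/5) - (-6/25)·((12/5) - 3)/((-6/25) - 3) = 22/9.

22/9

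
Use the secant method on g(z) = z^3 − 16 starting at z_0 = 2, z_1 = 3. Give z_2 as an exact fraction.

g(2) = −8, g(3) = 11. z_2 = 3 − 11·(3 − 2)/(11 − (−8)) = 46/19.

46/19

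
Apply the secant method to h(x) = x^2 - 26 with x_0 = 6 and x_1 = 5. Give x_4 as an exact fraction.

h(6) = 10, h(5) = -1. x_2 = 5 - (-1)·(5 - 6)/((-1) - 10) = 56/11.
h(5) = -1, h(56/11) = -10/121. x_3 = (56/11) - (-10/121)·((56/11) - 5)/((-10/121) - (-1)) = 566/111.
h(56/11) = -10/121, h(566/111) = 10/12321. x_4 = (566/111) - (10/12321)·((566/111) - (56/11))/((10/12321) - (-10/121)) = 31721/6221.

31721/6221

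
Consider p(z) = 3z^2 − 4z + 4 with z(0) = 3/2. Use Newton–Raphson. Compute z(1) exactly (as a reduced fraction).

11/20

p'(z) = 6z − 4.
p(3/2) = 19/4, p'(3/2) = 5, so z(1) = (3/2) − (19/4)/5 = 11/20.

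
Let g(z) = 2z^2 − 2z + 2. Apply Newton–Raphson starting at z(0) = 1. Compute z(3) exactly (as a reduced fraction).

0

g'(z) = 4z − 2.
g(1) = 2, g'(1) = 2, so z(1) = 1 − 2/2 = 0.
g(0) = 2, g'(0) = −2, so z(2) = 0 − 2/(−2) = 1.
g(1) = 2, g'(1) = 2, so z(3) = 1 − 2/2 = 0.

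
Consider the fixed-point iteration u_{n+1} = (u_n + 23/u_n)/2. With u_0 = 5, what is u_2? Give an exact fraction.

u_1 = (5 + 23/5)/2 = 24/5.
u_2 = (24/5 + 23/(24/5))/2 = 1151/240.

1151/240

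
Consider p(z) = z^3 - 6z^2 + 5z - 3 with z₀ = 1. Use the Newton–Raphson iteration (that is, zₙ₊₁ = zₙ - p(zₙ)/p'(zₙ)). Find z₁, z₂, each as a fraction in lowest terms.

z₁ = 1/4, z₂ = 17/14

p'(z) = 3z^2 - 12z + 5.
p(1) = -3, p'(1) = -4, so z₁ = 1 - (-3)/(-4) = 1/4.
p(1/4) = -135/64, p'(1/4) = 35/16, so z₂ = (1/4) - (-135/64)/(35/16) = 17/14.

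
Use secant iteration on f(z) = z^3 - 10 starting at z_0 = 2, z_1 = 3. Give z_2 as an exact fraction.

40/19

f(2) = -2, f(3) = 17. z_2 = 3 - 17·(3 - 2)/(17 - (-2)) = 40/19.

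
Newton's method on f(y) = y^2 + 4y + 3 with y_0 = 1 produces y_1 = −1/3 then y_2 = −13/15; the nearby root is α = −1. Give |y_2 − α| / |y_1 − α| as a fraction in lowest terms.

1/5

y_1 − α = −1/3 − (−1) = −1/3 + 1 = 2/3, so |y_1 − α| = 2/3.
y_2 − α = −13/15 − (−1) = −13/15 + 1 = 2/15, so |y_2 − α| = 2/15.
Ratio = (2/15) / (2/3) = 1/5.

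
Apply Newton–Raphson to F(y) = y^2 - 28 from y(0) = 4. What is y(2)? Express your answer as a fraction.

233/44

F'(y) = 2y.
F(4) = -12, F'(4) = 8, so y(1) = 4 - (-12)/8 = 11/2.
F(11/2) = 9/4, F'(11/2) = 11, so y(2) = (11/2) - (9/4)/11 = 233/44.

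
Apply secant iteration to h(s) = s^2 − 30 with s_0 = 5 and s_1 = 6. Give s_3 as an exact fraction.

115/21

h(5) = −5, h(6) = 6. s_2 = 6 − 6·(6 − 5)/(6 − (−5)) = 60/11.
h(6) = 6, h(60/11) = −30/121. s_3 = (60/11) − (−30/121)·((60/11) − 6)/((−30/121) − 6) = 115/21.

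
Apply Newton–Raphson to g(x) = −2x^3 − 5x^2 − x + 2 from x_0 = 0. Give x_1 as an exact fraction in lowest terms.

2

g'(x) = −6x^2 − 10x − 1.
g(0) = 2, g'(0) = −1, so x_1 = 0 − 2/(−1) = 2.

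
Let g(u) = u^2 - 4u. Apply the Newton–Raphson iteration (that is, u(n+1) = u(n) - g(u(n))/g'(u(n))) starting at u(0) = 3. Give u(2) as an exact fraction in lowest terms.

81/20

g'(u) = 2u - 4.
g(3) = -3, g'(3) = 2, so u(1) = 3 - (-3)/2 = 9/2.
g(9/2) = 9/4, g'(9/2) = 5, so u(2) = (9/2) - (9/4)/5 = 81/20.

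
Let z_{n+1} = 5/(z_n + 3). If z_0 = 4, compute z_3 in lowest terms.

z_1 = 5/(4 + 3) = 5/7.
z_2 = 5/(5/7 + 3) = 35/26.
z_3 = 5/(35/26 + 3) = 130/113.

130/113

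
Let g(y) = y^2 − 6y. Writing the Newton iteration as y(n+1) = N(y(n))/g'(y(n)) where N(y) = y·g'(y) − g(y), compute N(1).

1

g'(y) = 2y − 6.
N(y) = y·g'(y) − g(y) = y·(2y − 6) − (y^2 − 6y) = y^2.
N(1) = 1.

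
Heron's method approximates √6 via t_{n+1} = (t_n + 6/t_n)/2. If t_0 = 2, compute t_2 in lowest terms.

t_1 = (2 + 6/2)/2 = 5/2.
t_2 = (5/2 + 6/(5/2))/2 = 49/20.

49/20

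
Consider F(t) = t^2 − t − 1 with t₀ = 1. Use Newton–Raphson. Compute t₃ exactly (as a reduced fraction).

34/21

F'(t) = 2t − 1.
F(1) = −1, F'(1) = 1, so t₁ = 1 − (−1)/1 = 2.
F(2) = 1, F'(2) = 3, so t₂ = 2 − 1/3 = 5/3.
F(5/3) = 1/9, F'(5/3) = 7/3, so t₃ = (5/3) − (1/9)/(7/3) = 34/21.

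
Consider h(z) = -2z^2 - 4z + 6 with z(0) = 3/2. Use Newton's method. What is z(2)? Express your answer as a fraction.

h'(z) = -4z - 4.
h(3/2) = -9/2, h'(3/2) = -10, so z(1) = (3/2) - (-9/2)/(-10) = 21/20.
h(21/20) = -81/200, h'(21/20) = -41/5, so z(2) = (21/20) - (-81/200)/(-41/5) = 1641/1640.

1641/1640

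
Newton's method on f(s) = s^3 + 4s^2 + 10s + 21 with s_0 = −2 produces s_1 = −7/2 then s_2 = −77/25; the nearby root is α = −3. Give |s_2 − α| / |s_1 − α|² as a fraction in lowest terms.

8/25

s_1 − α = −7/2 − (−3) = −7/2 + 3 = −1/2, so |s_1 − α| = 1/2.
s_2 − α = −77/25 − (−3) = −77/25 + 3 = −2/25, so |s_2 − α| = 2/25.
|s_1 − α|² = 1/4.
Ratio = (2/25) / (1/4) = 8/25.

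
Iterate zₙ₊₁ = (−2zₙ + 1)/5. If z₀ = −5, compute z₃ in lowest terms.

z₁ = (−2·(−5) + 1)/5 = 11/5.
z₂ = (−2·(11/5) + 1)/5 = −17/25.
z₃ = (−2·(−17/25) + 1)/5 = 59/125.

59/125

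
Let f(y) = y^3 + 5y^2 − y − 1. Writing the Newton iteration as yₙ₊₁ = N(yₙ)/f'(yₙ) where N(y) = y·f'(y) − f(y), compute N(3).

100

f'(y) = 3y^2 + 10y − 1.
N(y) = y·f'(y) − f(y) = y·(3y^2 + 10y − 1) − (y^3 + 5y^2 − y − 1) = 2y^3 + 5y^2 + 1.
N(3) = 100.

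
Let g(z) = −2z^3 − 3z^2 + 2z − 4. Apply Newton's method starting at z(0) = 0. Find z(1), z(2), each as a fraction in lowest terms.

g'(z) = −6z^2 − 6z + 2.
g(0) = −4, g'(0) = 2, so z(1) = 0 − (−4)/2 = 2.
g(2) = −28, g'(2) = −34, so z(2) = 2 − (−28)/(−34) = 20/17.

z(1) = 2, z(2) = 20/17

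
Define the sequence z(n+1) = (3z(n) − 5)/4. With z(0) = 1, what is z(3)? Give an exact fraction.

−79/32

z(1) = (3·1 − 5)/4 = −1/2.
z(2) = (3·(−1/2) − 5)/4 = −13/8.
z(3) = (3·(−13/8) − 5)/4 = −79/32.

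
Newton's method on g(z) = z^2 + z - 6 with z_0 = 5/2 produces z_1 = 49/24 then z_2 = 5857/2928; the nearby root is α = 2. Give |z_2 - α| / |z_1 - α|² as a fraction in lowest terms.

z_1 - α = 49/24 - 2 = 1/24, so |z_1 - α| = 1/24.
z_2 - α = 5857/2928 - 2 = 1/2928, so |z_2 - α| = 1/2928.
|z_1 - α|² = 1/576.
Ratio = (1/2928) / (1/576) = 12/61.

12/61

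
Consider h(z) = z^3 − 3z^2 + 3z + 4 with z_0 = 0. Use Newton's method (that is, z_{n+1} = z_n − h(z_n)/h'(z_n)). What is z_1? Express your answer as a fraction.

−4/3

h'(z) = 3z^2 − 6z + 3.
h(0) = 4, h'(0) = 3, so z_1 = 0 − 4/3 = −4/3.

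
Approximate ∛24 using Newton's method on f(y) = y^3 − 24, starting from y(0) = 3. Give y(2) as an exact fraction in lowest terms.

13162/4563

f'(y) = 3y^2.
f(3) = 3, f'(3) = 27, so y(1) = 3 − 3/27 = 26/9.
f(26/9) = 80/729, f'(26/9) = 676/27, so y(2) = (26/9) − (80/729)/(676/27) = 13162/4563.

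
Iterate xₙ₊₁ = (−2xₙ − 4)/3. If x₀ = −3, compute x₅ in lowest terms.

x₁ = (−2·(−3) − 4)/3 = 2/3.
x₂ = (−2·(2/3) − 4)/3 = −16/9.
x₃ = (−2·(−16/9) − 4)/3 = −4/27.
x₄ = (−2·(−4/27) − 4)/3 = −100/81.
x₅ = (−2·(−100/81) − 4)/3 = −124/243.

−124/243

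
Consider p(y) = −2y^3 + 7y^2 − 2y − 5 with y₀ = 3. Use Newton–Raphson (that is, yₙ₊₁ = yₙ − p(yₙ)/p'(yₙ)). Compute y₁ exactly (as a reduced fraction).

p'(y) = −6y^2 + 14y − 2.
p(3) = −2, p'(3) = −14, so y₁ = 3 − (−2)/(−14) = 20/7.

20/7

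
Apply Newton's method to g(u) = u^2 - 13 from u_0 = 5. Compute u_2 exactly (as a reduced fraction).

343/95

g'(u) = 2u.
g(5) = 12, g'(5) = 10, so u_1 = 5 - 12/10 = 19/5.
g(19/5) = 36/25, g'(19/5) = 38/5, so u_2 = (19/5) - (36/25)/(38/5) = 343/95.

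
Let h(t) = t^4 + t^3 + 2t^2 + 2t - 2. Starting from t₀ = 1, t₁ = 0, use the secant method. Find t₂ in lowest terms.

h(1) = 4, h(0) = -2. t₂ = 0 - (-2)·(0 - 1)/((-2) - 4) = 1/3.

1/3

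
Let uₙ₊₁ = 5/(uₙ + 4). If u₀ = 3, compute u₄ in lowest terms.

835/833

u₁ = 5/(3 + 4) = 5/7.
u₂ = 5/(5/7 + 4) = 35/33.
u₃ = 5/(35/33 + 4) = 165/167.
u₄ = 5/(165/167 + 4) = 835/833.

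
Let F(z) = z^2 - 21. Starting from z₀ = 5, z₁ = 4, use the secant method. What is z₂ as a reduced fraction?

41/9

F(5) = 4, F(4) = -5. z₂ = 4 - (-5)·(4 - 5)/((-5) - 4) = 41/9.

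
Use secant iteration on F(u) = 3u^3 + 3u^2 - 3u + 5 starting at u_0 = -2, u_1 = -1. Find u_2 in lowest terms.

-17/9

F(-2) = -1, F(-1) = 8. u_2 = (-1) - 8·((-1) - (-2))/(8 - (-1)) = -17/9.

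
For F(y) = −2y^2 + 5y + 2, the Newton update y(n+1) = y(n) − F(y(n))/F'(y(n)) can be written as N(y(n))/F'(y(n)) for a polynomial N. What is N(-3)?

F'(y) = −4y + 5.
N(y) = y·F'(y) − F(y) = y·(−4y + 5) − (−2y^2 + 5y + 2) = −2y^2 − 2.
N(-3) = −20.

−20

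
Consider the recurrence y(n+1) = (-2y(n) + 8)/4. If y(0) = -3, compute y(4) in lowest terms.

y(1) = (-2·(-3) + 8)/4 = 7/2.
y(2) = (-2·(7/2) + 8)/4 = 1/4.
y(3) = (-2·(1/4) + 8)/4 = 15/8.
y(4) = (-2·(15/8) + 8)/4 = 17/16.

17/16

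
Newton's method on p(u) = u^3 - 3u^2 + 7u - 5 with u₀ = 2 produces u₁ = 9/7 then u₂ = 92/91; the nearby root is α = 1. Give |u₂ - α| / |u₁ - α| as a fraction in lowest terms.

u₁ - α = 9/7 - 1 = 2/7, so |u₁ - α| = 2/7.
u₂ - α = 92/91 - 1 = 1/91, so |u₂ - α| = 1/91.
Ratio = (1/91) / (2/7) = 1/26.

1/26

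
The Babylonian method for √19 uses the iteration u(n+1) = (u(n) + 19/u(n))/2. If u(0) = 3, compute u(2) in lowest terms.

u(1) = (3 + 19/3)/2 = 14/3.
u(2) = (14/3 + 19/(14/3))/2 = 367/84.

367/84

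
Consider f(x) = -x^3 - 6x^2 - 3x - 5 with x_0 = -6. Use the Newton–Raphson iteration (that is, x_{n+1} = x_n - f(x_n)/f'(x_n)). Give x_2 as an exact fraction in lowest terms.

-4759/846

f'(x) = -3x^2 - 12x - 3.
f(-6) = 13, f'(-6) = -39, so x_1 = (-6) - 13/(-39) = -17/3.
f(-17/3) = 35/27, f'(-17/3) = -94/3, so x_2 = (-17/3) - (35/27)/(-94/3) = -4759/846.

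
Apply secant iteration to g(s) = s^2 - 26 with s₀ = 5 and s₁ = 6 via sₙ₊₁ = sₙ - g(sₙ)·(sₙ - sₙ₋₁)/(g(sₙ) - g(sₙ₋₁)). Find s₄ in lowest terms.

g(5) = -1, g(6) = 10. s₂ = 6 - 10·(6 - 5)/(10 - (-1)) = 56/11.
g(6) = 10, g(56/11) = -10/121. s₃ = (56/11) - (-10/121)·((56/11) - 6)/((-10/121) - 10) = 311/61.
g(56/11) = -10/121, g(311/61) = -25/3721. s₄ = (311/61) - (-25/3721)·((311/61) - (56/11))/((-25/3721) - (-10/121)) = 34862/6837.

34862/6837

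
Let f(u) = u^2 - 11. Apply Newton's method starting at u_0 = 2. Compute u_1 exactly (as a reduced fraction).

f'(u) = 2u.
f(2) = -7, f'(2) = 4, so u_1 = 2 - (-7)/4 = 15/4.

15/4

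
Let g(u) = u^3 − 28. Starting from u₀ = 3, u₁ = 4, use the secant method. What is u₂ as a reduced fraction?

g(3) = −1, g(4) = 36. u₂ = 4 − 36·(4 − 3)/(36 − (−1)) = 112/37.

112/37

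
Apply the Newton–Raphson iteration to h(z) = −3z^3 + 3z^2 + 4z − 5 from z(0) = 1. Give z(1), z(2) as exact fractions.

h'(z) = −9z^2 + 6z + 4.
h(1) = −1, h'(1) = 1, so z(1) = 1 − (−1)/1 = 2.
h(2) = −9, h'(2) = −20, so z(2) = 2 − (−9)/(−20) = 31/20.

z(1) = 2, z(2) = 31/20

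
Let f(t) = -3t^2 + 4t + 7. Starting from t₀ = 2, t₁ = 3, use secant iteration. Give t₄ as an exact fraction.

8165/3499

f(2) = 3, f(3) = -8. t₂ = 3 - (-8)·(3 - 2)/((-8) - 3) = 25/11.
f(3) = -8, f(25/11) = 72/121. t₃ = (25/11) - (72/121)·((25/11) - 3)/((72/121) - (-8)) = 151/65.
f(25/11) = 72/121, f(151/65) = 432/4225. t₄ = (151/65) - (432/4225)·((151/65) - (25/11))/((432/4225) - (72/121)) = 8165/3499.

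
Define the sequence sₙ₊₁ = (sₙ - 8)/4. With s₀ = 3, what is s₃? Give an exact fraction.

s₁ = (3 - 8)/4 = -5/4.
s₂ = ((-5/4) - 8)/4 = -37/16.
s₃ = ((-37/16) - 8)/4 = -165/64.

-165/64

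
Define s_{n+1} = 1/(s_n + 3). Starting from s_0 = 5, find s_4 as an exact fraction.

s_1 = 1/(5 + 3) = 1/8.
s_2 = 1/(1/8 + 3) = 8/25.
s_3 = 1/(8/25 + 3) = 25/83.
s_4 = 1/(25/83 + 3) = 83/274.

83/274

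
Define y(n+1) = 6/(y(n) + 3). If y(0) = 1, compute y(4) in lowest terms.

26/19

y(1) = 6/(1 + 3) = 3/2.
y(2) = 6/(3/2 + 3) = 4/3.
y(3) = 6/(4/3 + 3) = 18/13.
y(4) = 6/(18/13 + 3) = 26/19.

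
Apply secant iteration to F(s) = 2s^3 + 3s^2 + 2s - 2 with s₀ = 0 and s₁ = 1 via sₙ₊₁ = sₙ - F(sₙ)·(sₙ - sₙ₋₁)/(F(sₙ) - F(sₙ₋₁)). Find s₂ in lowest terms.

F(0) = -2, F(1) = 5. s₂ = 1 - 5·(1 - 0)/(5 - (-2)) = 2/7.

2/7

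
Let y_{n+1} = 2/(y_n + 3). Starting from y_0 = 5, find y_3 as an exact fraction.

y_1 = 2/(5 + 3) = 1/4.
y_2 = 2/(1/4 + 3) = 8/13.
y_3 = 2/(8/13 + 3) = 26/47.

26/47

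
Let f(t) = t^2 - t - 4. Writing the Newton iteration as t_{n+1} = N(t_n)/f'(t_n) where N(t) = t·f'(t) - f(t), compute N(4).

20

f'(t) = 2t - 1.
N(t) = t·f'(t) - f(t) = t·(2t - 1) - (t^2 - t - 4) = t^2 + 4.
N(4) = 20.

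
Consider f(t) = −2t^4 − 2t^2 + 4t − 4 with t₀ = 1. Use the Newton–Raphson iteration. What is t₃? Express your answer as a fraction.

f'(t) = −8t^3 − 4t + 4.
f(1) = −4, f'(1) = −8, so t₁ = 1 − (−4)/(−8) = 1/2.
f(1/2) = −21/8, f'(1/2) = 1, so t₂ = (1/2) − (−21/8)/1 = 25/8.
f(25/8) = −413217/2048, f'(25/8) = −16169/64, so t₃ = (25/8) − (−413217/2048)/(−16169/64) = 1203683/517408.

1203683/517408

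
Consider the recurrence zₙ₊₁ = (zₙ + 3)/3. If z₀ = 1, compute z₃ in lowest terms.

z₁ = (1 + 3)/3 = 4/3.
z₂ = ((4/3) + 3)/3 = 13/9.
z₃ = ((13/9) + 3)/3 = 40/27.

40/27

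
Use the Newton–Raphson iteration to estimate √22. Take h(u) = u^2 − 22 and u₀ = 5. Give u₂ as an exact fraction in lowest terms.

h'(u) = 2u.
h(5) = 3, h'(5) = 10, so u₁ = 5 − 3/10 = 47/10.
h(47/10) = 9/100, h'(47/10) = 47/5, so u₂ = (47/10) − (9/100)/(47/5) = 4409/940.

4409/940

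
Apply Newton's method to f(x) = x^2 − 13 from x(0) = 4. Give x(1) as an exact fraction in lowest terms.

29/8

f'(x) = 2x.
f(4) = 3, f'(4) = 8, so x(1) = 4 − 3/8 = 29/8.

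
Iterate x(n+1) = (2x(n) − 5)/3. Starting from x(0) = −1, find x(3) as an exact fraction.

x(1) = (2·(−1) − 5)/3 = −7/3.
x(2) = (2·(−7/3) − 5)/3 = −29/9.
x(3) = (2·(−29/9) − 5)/3 = −103/27.

−103/27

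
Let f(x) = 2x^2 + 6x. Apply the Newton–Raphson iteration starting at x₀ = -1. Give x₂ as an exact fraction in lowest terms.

1/5

f'(x) = 4x + 6.
f(-1) = -4, f'(-1) = 2, so x₁ = (-1) - (-4)/2 = 1.
f(1) = 8, f'(1) = 10, so x₂ = 1 - 8/10 = 1/5.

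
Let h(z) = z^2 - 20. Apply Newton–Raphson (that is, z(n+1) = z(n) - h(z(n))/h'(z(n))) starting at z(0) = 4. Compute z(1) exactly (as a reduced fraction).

9/2

h'(z) = 2z.
h(4) = -4, h'(4) = 8, so z(1) = 4 - (-4)/8 = 9/2.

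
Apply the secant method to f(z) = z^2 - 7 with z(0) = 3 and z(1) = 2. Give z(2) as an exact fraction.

13/5

f(3) = 2, f(2) = -3. z(2) = 2 - (-3)·(2 - 3)/((-3) - 2) = 13/5.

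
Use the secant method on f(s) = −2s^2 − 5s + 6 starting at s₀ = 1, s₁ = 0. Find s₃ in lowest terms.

42/47

f(1) = −1, f(0) = 6. s₂ = 0 − 6·(0 − 1)/(6 − (−1)) = 6/7.
f(0) = 6, f(6/7) = 12/49. s₃ = (6/7) − (12/49)·((6/7) − 0)/((12/49) − 6) = 42/47.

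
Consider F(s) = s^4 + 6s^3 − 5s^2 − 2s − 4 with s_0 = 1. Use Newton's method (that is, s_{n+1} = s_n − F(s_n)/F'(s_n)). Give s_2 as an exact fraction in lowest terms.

F'(s) = 4s^3 + 18s^2 − 10s − 2.
F(1) = −4, F'(1) = 10, so s_1 = 1 − (−4)/10 = 7/5.
F(7/5) = 2316/625, F'(7/5) = 3782/125, so s_2 = (7/5) − (2316/625)/(3782/125) = 12079/9455.

12079/9455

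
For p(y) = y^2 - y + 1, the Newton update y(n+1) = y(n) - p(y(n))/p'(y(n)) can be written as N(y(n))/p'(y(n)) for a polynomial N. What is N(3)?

p'(y) = 2y - 1.
N(y) = y·p'(y) - p(y) = y·(2y - 1) - (y^2 - y + 1) = y^2 - 1.
N(3) = 8.

8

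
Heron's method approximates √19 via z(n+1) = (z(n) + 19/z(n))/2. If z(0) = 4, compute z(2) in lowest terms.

z(1) = (4 + 19/4)/2 = 35/8.
z(2) = (35/8 + 19/(35/8))/2 = 2441/560.

2441/560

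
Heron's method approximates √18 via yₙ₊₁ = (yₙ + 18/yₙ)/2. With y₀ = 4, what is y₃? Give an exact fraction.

y₁ = (4 + 18/4)/2 = 17/4.
y₂ = (17/4 + 18/(17/4))/2 = 577/136.
y₃ = (577/136 + 18/(577/136))/2 = 665857/156944.

665857/156944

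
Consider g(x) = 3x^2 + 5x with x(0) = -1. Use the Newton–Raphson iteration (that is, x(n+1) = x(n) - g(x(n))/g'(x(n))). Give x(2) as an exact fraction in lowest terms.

g'(x) = 6x + 5.
g(-1) = -2, g'(-1) = -1, so x(1) = (-1) - (-2)/(-1) = -3.
g(-3) = 12, g'(-3) = -13, so x(2) = (-3) - 12/(-13) = -27/13.

-27/13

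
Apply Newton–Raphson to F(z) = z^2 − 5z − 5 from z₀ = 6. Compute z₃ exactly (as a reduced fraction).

4250681/726103

F'(z) = 2z − 5.
F(6) = 1, F'(6) = 7, so z₁ = 6 − 1/7 = 41/7.
F(41/7) = 1/49, F'(41/7) = 47/7, so z₂ = (41/7) − (1/49)/(47/7) = 1926/329.
F(1926/329) = 1/108241, F'(1926/329) = 2207/329, so z₃ = (1926/329) − (1/108241)/(2207/329) = 4250681/726103.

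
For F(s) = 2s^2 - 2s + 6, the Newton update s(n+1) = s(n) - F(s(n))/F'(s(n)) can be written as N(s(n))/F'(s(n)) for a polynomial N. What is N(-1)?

-4

F'(s) = 4s - 2.
N(s) = s·F'(s) - F(s) = s·(4s - 2) - (2s^2 - 2s + 6) = 2s^2 - 6.
N(-1) = -4.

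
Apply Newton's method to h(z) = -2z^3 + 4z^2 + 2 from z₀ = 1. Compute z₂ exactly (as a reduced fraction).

h'(z) = -6z^2 + 8z.
h(1) = 4, h'(1) = 2, so z₁ = 1 - 4/2 = -1.
h(-1) = 8, h'(-1) = -14, so z₂ = (-1) - 8/(-14) = -3/7.

-3/7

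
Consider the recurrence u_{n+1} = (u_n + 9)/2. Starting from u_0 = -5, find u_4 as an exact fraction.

u_1 = ((-5) + 9)/2 = 2.
u_2 = (2 + 9)/2 = 11/2.
u_3 = ((11/2) + 9)/2 = 29/4.
u_4 = ((29/4) + 9)/2 = 65/8.

65/8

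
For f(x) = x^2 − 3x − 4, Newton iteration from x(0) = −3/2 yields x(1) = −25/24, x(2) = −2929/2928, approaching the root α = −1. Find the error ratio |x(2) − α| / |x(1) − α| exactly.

1/122

x(1) − α = −25/24 − (−1) = −25/24 + 1 = −1/24, so |x(1) − α| = 1/24.
x(2) − α = −2929/2928 − (−1) = −2929/2928 + 1 = −1/2928, so |x(2) − α| = 1/2928.
Ratio = (1/2928) / (1/24) = 1/122.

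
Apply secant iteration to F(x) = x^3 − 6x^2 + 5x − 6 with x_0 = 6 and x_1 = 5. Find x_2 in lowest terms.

F(6) = 24, F(5) = −6. x_2 = 5 − (−6)·(5 − 6)/((−6) − 24) = 26/5.

26/5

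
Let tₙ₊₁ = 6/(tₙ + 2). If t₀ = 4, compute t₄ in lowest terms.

12/7

t₁ = 6/(4 + 2) = 1.
t₂ = 6/(1 + 2) = 2.
t₃ = 6/(2 + 2) = 3/2.
t₄ = 6/(3/2 + 2) = 12/7.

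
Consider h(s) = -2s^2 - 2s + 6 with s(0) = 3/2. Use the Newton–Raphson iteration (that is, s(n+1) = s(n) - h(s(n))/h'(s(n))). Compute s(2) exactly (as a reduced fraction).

1209/928

h'(s) = -4s - 2.
h(3/2) = -3/2, h'(3/2) = -8, so s(1) = (3/2) - (-3/2)/(-8) = 21/16.
h(21/16) = -9/128, h'(21/16) = -29/4, so s(2) = (21/16) - (-9/128)/(-29/4) = 1209/928.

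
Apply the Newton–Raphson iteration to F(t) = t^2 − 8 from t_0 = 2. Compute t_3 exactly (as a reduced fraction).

F'(t) = 2t.
F(2) = −4, F'(2) = 4, so t_1 = 2 − (−4)/4 = 3.
F(3) = 1, F'(3) = 6, so t_2 = 3 − 1/6 = 17/6.
F(17/6) = 1/36, F'(17/6) = 17/3, so t_3 = (17/6) − (1/36)/(17/3) = 577/204.

577/204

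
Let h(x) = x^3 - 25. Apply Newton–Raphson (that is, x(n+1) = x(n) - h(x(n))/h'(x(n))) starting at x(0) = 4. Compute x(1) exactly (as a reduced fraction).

51/16

h'(x) = 3x^2.
h(4) = 39, h'(4) = 48, so x(1) = 4 - 39/48 = 51/16.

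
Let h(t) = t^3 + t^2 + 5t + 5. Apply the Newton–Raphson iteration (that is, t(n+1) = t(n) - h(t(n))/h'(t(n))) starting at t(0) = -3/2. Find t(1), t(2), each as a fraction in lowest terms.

h'(t) = 3t^2 + 2t + 5.
h(-3/2) = -29/8, h'(-3/2) = 35/4, so t(1) = (-3/2) - (-29/8)/(35/4) = -38/35.
h(-38/35) = -22707/42875, h'(-38/35) = 7797/1225, so t(2) = (-38/35) - (-22707/42875)/(7797/1225) = -91193/90965.

t(1) = -38/35, t(2) = -91193/90965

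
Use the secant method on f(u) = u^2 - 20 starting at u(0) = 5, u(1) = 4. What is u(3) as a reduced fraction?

85/19

f(5) = 5, f(4) = -4. u(2) = 4 - (-4)·(4 - 5)/((-4) - 5) = 40/9.
f(4) = -4, f(40/9) = -20/81. u(3) = (40/9) - (-20/81)·((40/9) - 4)/((-20/81) - (-4)) = 85/19.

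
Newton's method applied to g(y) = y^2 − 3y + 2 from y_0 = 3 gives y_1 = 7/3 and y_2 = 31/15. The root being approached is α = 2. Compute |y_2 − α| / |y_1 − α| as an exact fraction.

y_1 − α = 7/3 − 2 = 1/3, so |y_1 − α| = 1/3.
y_2 − α = 31/15 − 2 = 1/15, so |y_2 − α| = 1/15.
Ratio = (1/15) / (1/3) = 1/5.

1/5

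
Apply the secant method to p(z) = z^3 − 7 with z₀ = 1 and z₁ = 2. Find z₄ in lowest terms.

p(1) = −6, p(2) = 1. z₂ = 2 − 1·(2 − 1)/(1 − (−6)) = 13/7.
p(2) = 1, p(13/7) = −204/343. z₃ = (13/7) − (−204/343)·((13/7) − 2)/((−204/343) − 1) = 1045/547.
p(13/7) = −204/343, p(1045/547) = −4505136/163667323. z₄ = (1045/547) − (−4505136/163667323)·((1045/547) − (13/7))/((−4505136/163667323) − (−204/343)) = 99535299/52030837.

99535299/52030837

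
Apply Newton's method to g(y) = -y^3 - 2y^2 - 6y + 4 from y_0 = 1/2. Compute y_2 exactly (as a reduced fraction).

g'(y) = -3y^2 - 4y - 6.
g(1/2) = 3/8, g'(1/2) = -35/4, so y_1 = (1/2) - (3/8)/(-35/4) = 19/35.
g(19/35) = -279/42875, g'(19/35) = -11093/1225, so y_2 = (19/35) - (-279/42875)/(-11093/1225) = 210488/388255.

210488/388255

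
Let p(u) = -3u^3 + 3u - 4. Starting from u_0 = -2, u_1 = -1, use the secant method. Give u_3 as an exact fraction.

p(-2) = 14, p(-1) = -4. u_2 = (-1) - (-4)·((-1) - (-2))/((-4) - 14) = -11/9.
p(-1) = -4, p(-11/9) = -532/243. u_3 = (-11/9) - (-532/243)·((-11/9) - (-1))/((-532/243) - (-4)) = -82/55.

-82/55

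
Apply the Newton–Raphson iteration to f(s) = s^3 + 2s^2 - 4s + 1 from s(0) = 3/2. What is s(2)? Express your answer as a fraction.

f'(s) = 3s^2 + 4s - 4.
f(3/2) = 23/8, f'(3/2) = 35/4, so s(1) = (3/2) - (23/8)/(35/4) = 41/35.
f(41/35) = 28566/42875, f'(41/35) = 5883/1225, so s(2) = (41/35) - (28566/42875)/(5883/1225) = 70879/68635.

70879/68635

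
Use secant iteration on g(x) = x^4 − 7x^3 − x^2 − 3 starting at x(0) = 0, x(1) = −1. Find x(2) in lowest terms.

g(0) = −3, g(−1) = 4. x(2) = (−1) − 4·((−1) − 0)/(4 − (−3)) = −3/7.

−3/7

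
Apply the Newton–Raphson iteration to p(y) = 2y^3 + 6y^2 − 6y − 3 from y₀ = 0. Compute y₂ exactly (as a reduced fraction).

p'(y) = 6y^2 + 12y − 6.
p(0) = −3, p'(0) = −6, so y₁ = 0 − (−3)/(−6) = −1/2.
p(−1/2) = 5/4, p'(−1/2) = −21/2, so y₂ = (−1/2) − (5/4)/(−21/2) = −8/21.

−8/21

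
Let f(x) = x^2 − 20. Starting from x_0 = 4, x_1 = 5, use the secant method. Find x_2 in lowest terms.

40/9

f(4) = −4, f(5) = 5. x_2 = 5 − 5·(5 − 4)/(5 − (−4)) = 40/9.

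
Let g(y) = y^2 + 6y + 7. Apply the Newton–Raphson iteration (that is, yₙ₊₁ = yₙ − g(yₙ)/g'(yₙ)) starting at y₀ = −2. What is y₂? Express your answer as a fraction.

g'(y) = 2y + 6.
g(−2) = −1, g'(−2) = 2, so y₁ = (−2) − (−1)/2 = −3/2.
g(−3/2) = 1/4, g'(−3/2) = 3, so y₂ = (−3/2) − (1/4)/3 = −19/12.

−19/12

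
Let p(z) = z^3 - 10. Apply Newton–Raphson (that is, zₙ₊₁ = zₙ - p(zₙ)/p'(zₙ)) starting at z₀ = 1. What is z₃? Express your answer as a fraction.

p'(z) = 3z^2.
p(1) = -9, p'(1) = 3, so z₁ = 1 - (-9)/3 = 4.
p(4) = 54, p'(4) = 48, so z₂ = 4 - 54/48 = 23/8.
p(23/8) = 7047/512, p'(23/8) = 1587/64, so z₃ = (23/8) - (7047/512)/(1587/64) = 4909/2116.

4909/2116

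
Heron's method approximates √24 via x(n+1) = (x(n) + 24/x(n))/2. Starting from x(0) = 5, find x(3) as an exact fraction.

x(1) = (5 + 24/5)/2 = 49/10.
x(2) = (49/10 + 24/(49/10))/2 = 4801/980.
x(3) = (4801/980 + 24/(4801/980))/2 = 46099201/9409960.

46099201/9409960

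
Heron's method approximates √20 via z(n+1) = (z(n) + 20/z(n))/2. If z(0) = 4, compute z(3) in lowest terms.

z(1) = (4 + 20/4)/2 = 9/2.
z(2) = (9/2 + 20/(9/2))/2 = 161/36.
z(3) = (161/36 + 20/(161/36))/2 = 51841/11592.

51841/11592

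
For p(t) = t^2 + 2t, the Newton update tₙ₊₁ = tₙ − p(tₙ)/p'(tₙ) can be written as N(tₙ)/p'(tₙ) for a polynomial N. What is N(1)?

1

p'(t) = 2t + 2.
N(t) = t·p'(t) − p(t) = t·(2t + 2) − (t^2 + 2t) = t^2.
N(1) = 1.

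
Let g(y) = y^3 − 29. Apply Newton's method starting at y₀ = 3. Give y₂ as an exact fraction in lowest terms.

1714381/558009

g'(y) = 3y^2.
g(3) = −2, g'(3) = 27, so y₁ = 3 − (−2)/27 = 83/27.
g(83/27) = 980/19683, g'(83/27) = 6889/243, so y₂ = (83/27) − (980/19683)/(6889/243) = 1714381/558009.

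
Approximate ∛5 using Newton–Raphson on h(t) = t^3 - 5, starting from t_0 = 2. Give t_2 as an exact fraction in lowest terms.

h'(t) = 3t^2.
h(2) = 3, h'(2) = 12, so t_1 = 2 - 3/12 = 7/4.
h(7/4) = 23/64, h'(7/4) = 147/16, so t_2 = (7/4) - (23/64)/(147/16) = 503/294.

503/294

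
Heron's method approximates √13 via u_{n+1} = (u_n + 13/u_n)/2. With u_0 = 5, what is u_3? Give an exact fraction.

117487/32585

u_1 = (5 + 13/5)/2 = 19/5.
u_2 = (19/5 + 13/(19/5))/2 = 343/95.
u_3 = (343/95 + 13/(343/95))/2 = 117487/32585.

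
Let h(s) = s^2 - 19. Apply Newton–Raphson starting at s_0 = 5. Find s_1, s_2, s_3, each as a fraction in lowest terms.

h'(s) = 2s.
h(5) = 6, h'(5) = 10, so s_1 = 5 - 6/10 = 22/5.
h(22/5) = 9/25, h'(22/5) = 44/5, so s_2 = (22/5) - (9/25)/(44/5) = 959/220.
h(959/220) = 81/48400, h'(959/220) = 959/110, so s_3 = (959/220) - (81/48400)/(959/110) = 1839281/421960.

s_1 = 22/5, s_2 = 959/220, s_3 = 1839281/421960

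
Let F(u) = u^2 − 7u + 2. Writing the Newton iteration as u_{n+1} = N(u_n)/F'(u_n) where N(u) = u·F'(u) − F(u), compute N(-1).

F'(u) = 2u − 7.
N(u) = u·F'(u) − F(u) = u·(2u − 7) − (u^2 − 7u + 2) = u^2 − 2.
N(-1) = −1.

−1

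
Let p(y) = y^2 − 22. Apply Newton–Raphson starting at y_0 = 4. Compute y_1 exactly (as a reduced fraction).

19/4

p'(y) = 2y.
p(4) = −6, p'(4) = 8, so y_1 = 4 − (−6)/8 = 19/4.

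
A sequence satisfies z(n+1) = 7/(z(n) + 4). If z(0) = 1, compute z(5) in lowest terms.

z(1) = 7/(1 + 4) = 7/5.
z(2) = 7/(7/5 + 4) = 35/27.
z(3) = 7/(35/27 + 4) = 189/143.
z(4) = 7/(189/143 + 4) = 1001/761.
z(5) = 7/(1001/761 + 4) = 5327/4045.

5327/4045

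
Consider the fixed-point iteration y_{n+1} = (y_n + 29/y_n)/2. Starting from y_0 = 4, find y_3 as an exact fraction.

y_1 = (4 + 29/4)/2 = 45/8.
y_2 = (45/8 + 29/(45/8))/2 = 3881/720.
y_3 = (3881/720 + 29/(3881/720))/2 = 30095761/5588640.

30095761/5588640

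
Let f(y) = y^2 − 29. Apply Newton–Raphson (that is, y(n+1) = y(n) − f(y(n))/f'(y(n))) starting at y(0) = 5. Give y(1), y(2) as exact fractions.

y(1) = 27/5, y(2) = 727/135

f'(y) = 2y.
f(5) = −4, f'(5) = 10, so y(1) = 5 − (−4)/10 = 27/5.
f(27/5) = 4/25, f'(27/5) = 54/5, so y(2) = (27/5) − (4/25)/(54/5) = 727/135.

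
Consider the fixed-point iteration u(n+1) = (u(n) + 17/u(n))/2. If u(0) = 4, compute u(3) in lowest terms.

u(1) = (4 + 17/4)/2 = 33/8.
u(2) = (33/8 + 17/(33/8))/2 = 2177/528.
u(3) = (2177/528 + 17/(2177/528))/2 = 9478657/2298912.

9478657/2298912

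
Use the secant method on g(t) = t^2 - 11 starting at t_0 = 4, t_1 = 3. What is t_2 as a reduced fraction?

23/7

g(4) = 5, g(3) = -2. t_2 = 3 - (-2)·(3 - 4)/((-2) - 5) = 23/7.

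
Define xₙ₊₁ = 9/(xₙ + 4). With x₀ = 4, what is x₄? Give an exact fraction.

2124/1313

x₁ = 9/(4 + 4) = 9/8.
x₂ = 9/(9/8 + 4) = 72/41.
x₃ = 9/(72/41 + 4) = 369/236.
x₄ = 9/(369/236 + 4) = 2124/1313.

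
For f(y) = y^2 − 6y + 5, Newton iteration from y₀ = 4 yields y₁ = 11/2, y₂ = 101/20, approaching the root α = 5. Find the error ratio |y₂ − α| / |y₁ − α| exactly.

y₁ − α = 11/2 − 5 = 1/2, so |y₁ − α| = 1/2.
y₂ − α = 101/20 − 5 = 1/20, so |y₂ − α| = 1/20.
Ratio = (1/20) / (1/2) = 1/10.

1/10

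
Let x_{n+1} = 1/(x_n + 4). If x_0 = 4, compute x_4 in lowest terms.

140/593

x_1 = 1/(4 + 4) = 1/8.
x_2 = 1/(1/8 + 4) = 8/33.
x_3 = 1/(8/33 + 4) = 33/140.
x_4 = 1/(33/140 + 4) = 140/593.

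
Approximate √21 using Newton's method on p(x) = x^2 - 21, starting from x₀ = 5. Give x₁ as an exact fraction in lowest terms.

23/5

p'(x) = 2x.
p(5) = 4, p'(5) = 10, so x₁ = 5 - 4/10 = 23/5.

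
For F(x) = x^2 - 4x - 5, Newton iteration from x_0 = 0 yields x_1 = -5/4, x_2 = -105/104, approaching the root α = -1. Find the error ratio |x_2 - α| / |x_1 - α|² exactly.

x_1 - α = -5/4 - (-1) = -5/4 + 1 = -1/4, so |x_1 - α| = 1/4.
x_2 - α = -105/104 - (-1) = -105/104 + 1 = -1/104, so |x_2 - α| = 1/104.
|x_1 - α|² = 1/16.
Ratio = (1/104) / (1/16) = 2/13.

2/13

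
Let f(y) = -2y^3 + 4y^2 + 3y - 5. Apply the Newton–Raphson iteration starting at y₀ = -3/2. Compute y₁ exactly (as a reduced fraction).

-11/9

f'(y) = -6y^2 + 8y + 3.
f(-3/2) = 25/4, f'(-3/2) = -45/2, so y₁ = (-3/2) - (25/4)/(-45/2) = -11/9.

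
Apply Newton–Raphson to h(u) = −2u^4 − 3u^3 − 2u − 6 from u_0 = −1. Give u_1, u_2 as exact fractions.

h'(u) = −8u^3 − 9u^2 − 2.
h(−1) = −3, h'(−1) = −3, so u_1 = (−1) − (−3)/(−3) = −2.
h(−2) = −10, h'(−2) = 26, so u_2 = (−2) − (−10)/26 = −21/13.

u_1 = −2, u_2 = −21/13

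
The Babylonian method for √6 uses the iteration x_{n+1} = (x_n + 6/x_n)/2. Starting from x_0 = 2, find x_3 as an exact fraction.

x_1 = (2 + 6/2)/2 = 5/2.
x_2 = (5/2 + 6/(5/2))/2 = 49/20.
x_3 = (49/20 + 6/(49/20))/2 = 4801/1960.

4801/1960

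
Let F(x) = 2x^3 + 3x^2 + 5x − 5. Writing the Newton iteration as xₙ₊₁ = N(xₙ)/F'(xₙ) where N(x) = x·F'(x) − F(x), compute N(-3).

−76

F'(x) = 6x^2 + 6x + 5.
N(x) = x·F'(x) − F(x) = x·(6x^2 + 6x + 5) − (2x^3 + 3x^2 + 5x − 5) = 4x^3 + 3x^2 + 5.
N(-3) = −76.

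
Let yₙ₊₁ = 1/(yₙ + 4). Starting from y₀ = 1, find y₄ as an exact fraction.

y₁ = 1/(1 + 4) = 1/5.
y₂ = 1/(1/5 + 4) = 5/21.
y₃ = 1/(5/21 + 4) = 21/89.
y₄ = 1/(21/89 + 4) = 89/377.

89/377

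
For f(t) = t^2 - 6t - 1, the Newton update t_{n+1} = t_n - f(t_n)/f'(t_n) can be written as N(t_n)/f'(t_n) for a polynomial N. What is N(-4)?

17

f'(t) = 2t - 6.
N(t) = t·f'(t) - f(t) = t·(2t - 6) - (t^2 - 6t - 1) = t^2 + 1.
N(-4) = 17.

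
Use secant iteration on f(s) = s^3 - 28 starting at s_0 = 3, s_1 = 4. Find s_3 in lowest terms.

12901/4252

f(3) = -1, f(4) = 36. s_2 = 4 - 36·(4 - 3)/(36 - (-1)) = 112/37.
f(4) = 36, f(112/37) = -13356/50653. s_3 = (112/37) - (-13356/50653)·((112/37) - 4)/((-13356/50653) - 36) = 12901/4252.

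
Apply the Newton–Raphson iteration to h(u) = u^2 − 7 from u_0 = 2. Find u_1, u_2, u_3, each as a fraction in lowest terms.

h'(u) = 2u.
h(2) = −3, h'(2) = 4, so u_1 = 2 − (−3)/4 = 11/4.
h(11/4) = 9/16, h'(11/4) = 11/2, so u_2 = (11/4) − (9/16)/(11/2) = 233/88.
h(233/88) = 81/7744, h'(233/88) = 233/44, so u_3 = (233/88) − (81/7744)/(233/44) = 108497/41008.

u_1 = 11/4, u_2 = 233/88, u_3 = 108497/41008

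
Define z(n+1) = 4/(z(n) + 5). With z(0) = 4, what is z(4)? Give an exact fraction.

z(1) = 4/(4 + 5) = 4/9.
z(2) = 4/(4/9 + 5) = 36/49.
z(3) = 4/(36/49 + 5) = 196/281.
z(4) = 4/(196/281 + 5) = 1124/1601.

1124/1601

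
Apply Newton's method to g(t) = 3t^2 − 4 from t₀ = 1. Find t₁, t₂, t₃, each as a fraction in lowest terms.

g'(t) = 6t.
g(1) = −1, g'(1) = 6, so t₁ = 1 − (−1)/6 = 7/6.
g(7/6) = 1/12, g'(7/6) = 7, so t₂ = (7/6) − (1/12)/7 = 97/84.
g(97/84) = 1/2352, g'(97/84) = 97/14, so t₃ = (97/84) − (1/2352)/(97/14) = 18817/16296.

t₁ = 7/6, t₂ = 97/84, t₃ = 18817/16296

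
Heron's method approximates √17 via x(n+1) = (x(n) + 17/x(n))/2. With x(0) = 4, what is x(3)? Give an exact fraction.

9478657/2298912

x(1) = (4 + 17/4)/2 = 33/8.
x(2) = (33/8 + 17/(33/8))/2 = 2177/528.
x(3) = (2177/528 + 17/(2177/528))/2 = 9478657/2298912.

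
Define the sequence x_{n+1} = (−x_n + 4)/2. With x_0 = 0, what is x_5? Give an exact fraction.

x_1 = (−0 + 4)/2 = 2.
x_2 = (−2 + 4)/2 = 1.
x_3 = (−1 + 4)/2 = 3/2.
x_4 = (−(3/2) + 4)/2 = 5/4.
x_5 = (−(5/4) + 4)/2 = 11/8.

11/8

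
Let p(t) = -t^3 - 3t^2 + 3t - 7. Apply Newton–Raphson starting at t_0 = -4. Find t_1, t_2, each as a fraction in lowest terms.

p'(t) = -3t^2 - 6t + 3.
p(-4) = -3, p'(-4) = -21, so t_1 = (-4) - (-3)/(-21) = -29/7.
p(-29/7) = 64/343, p'(-29/7) = -1158/49, so t_2 = (-29/7) - (64/343)/(-1158/49) = -16759/4053.

t_1 = -29/7, t_2 = -16759/4053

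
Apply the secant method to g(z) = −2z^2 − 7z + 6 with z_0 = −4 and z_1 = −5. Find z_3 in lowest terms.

g(−4) = 2, g(−5) = −9. z_2 = (−5) − (−9)·((−5) − (−4))/((−9) − 2) = −46/11.
g(−5) = −9, g(−46/11) = 36/121. z_3 = (−46/11) − (36/121)·((−46/11) − (−5))/((36/121) − (−9)) = −526/125.

−526/125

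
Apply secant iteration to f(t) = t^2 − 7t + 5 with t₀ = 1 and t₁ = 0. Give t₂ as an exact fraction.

5/6

f(1) = −1, f(0) = 5. t₂ = 0 − 5·(0 − 1)/(5 − (−1)) = 5/6.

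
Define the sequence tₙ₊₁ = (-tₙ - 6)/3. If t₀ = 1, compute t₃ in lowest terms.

t₁ = (-1 - 6)/3 = -7/3.
t₂ = (-(-7/3) - 6)/3 = -11/9.
t₃ = (-(-11/9) - 6)/3 = -43/27.

-43/27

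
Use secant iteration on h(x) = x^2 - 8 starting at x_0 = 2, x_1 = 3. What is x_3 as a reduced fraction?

82/29

h(2) = -4, h(3) = 1. x_2 = 3 - 1·(3 - 2)/(1 - (-4)) = 14/5.
h(3) = 1, h(14/5) = -4/25. x_3 = (14/5) - (-4/25)·((14/5) - 3)/((-4/25) - 1) = 82/29.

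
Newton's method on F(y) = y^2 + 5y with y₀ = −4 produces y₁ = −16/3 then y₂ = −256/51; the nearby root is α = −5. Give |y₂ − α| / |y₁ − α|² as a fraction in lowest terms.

3/17

y₁ − α = −16/3 − (−5) = −16/3 + 5 = −1/3, so |y₁ − α| = 1/3.
y₂ − α = −256/51 − (−5) = −256/51 + 5 = −1/51, so |y₂ − α| = 1/51.
|y₁ − α|² = 1/9.
Ratio = (1/51) / (1/9) = 3/17.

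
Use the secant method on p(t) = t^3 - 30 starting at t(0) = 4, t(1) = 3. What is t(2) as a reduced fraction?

p(4) = 34, p(3) = -3. t(2) = 3 - (-3)·(3 - 4)/((-3) - 34) = 114/37.

114/37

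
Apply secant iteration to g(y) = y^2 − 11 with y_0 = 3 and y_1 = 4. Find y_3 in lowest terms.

169/51

g(3) = −2, g(4) = 5. y_2 = 4 − 5·(4 − 3)/(5 − (−2)) = 23/7.
g(4) = 5, g(23/7) = −10/49. y_3 = (23/7) − (−10/49)·((23/7) − 4)/((−10/49) − 5) = 169/51.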